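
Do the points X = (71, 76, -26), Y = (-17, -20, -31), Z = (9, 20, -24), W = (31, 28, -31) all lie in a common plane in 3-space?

With X as base: XY = (-88, -96, -5), XZ = (-62, -56, 2), XW = (-40, -48, -5).
XZ × XW = (376, -390, 736).
XY · (XZ × XW) = 672.
Since 672 ≠ 0, the four points are not coplanar.

No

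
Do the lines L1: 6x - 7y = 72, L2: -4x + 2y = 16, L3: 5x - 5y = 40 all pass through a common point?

Intersecting L1 and L2: solving the 2×2 system gives (x, y) = (-16, -24).
Substitute into L3: (5)(-16) + (-5)(-24) = 40.
This equals 40, so (-16, -24) lies on all three lines and they are concurrent.

Yes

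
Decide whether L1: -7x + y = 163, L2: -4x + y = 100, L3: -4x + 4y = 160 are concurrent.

No

Intersecting L1 and L2: solving the 2×2 system gives (x, y) = (-21, 16).
Substitute into L3: (-4)(-21) + (4)(16) = 148.
But L3 requires 160 ≠ 148, so the three lines have no common point.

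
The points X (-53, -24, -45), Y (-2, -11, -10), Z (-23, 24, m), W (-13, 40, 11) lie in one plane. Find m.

Normal to plane XYW: n = (-1512, -1456, 2744); plane equation n·P = -8400.
Requiring n·Z = -8400: (2744)m + (-168) = -8400.
So m = -3.

-3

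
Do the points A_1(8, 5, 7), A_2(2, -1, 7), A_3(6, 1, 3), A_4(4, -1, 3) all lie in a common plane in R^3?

With A_1 as base: A_1A_2 = (-6, -6, 0), A_1A_3 = (-2, -4, -4), A_1A_4 = (-4, -6, -4).
A_1A_3 × A_1A_4 = (-8, 8, -4).
A_1A_2 · (A_1A_3 × A_1A_4) = 0.
The scalar triple product vanishes, so the four points are coplanar.

Yes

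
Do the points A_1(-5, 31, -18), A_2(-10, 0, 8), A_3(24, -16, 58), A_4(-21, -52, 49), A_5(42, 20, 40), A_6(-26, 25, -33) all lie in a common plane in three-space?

Yes

The plane through A_1, A_2, A_3 has normal n = A_1A_2 × A_1A_3 = (-1134, 1134, 1134) and equation n·P = 20412.
Checking the remaining points: n·A_4 = 20412, n·A_5 = 20412, n·A_6 = 20412.
All equal 20412, so all 6 points lie in one plane.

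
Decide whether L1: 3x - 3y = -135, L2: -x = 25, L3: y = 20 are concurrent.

Intersecting L1 and L2: solving the 2×2 system gives (x, y) = (-25, 20).
Substitute into L3: (0)(-25) + (1)(20) = 20.
This equals 20, so (-25, 20) lies on all three lines and they are concurrent.

Yes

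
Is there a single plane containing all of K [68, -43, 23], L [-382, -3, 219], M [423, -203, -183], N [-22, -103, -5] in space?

No

The four points are coplanar iff the 3×3 determinant with rows KL, KM, KN is zero.
Rows: (-450, 40, 196), (355, -160, -206), (-90, -60, -28).
Expanding along the first row: (-450)(-7880) − (40)(-28480) + (196)(-35700) = -2312000.
Nonzero ⇒ not coplanar.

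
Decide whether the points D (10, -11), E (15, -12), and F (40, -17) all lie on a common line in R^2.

DE = (5, -1), DF = (30, -6).
Checking proportionality: DF = 6·DE, so the vectors are parallel and the points are collinear.

Yes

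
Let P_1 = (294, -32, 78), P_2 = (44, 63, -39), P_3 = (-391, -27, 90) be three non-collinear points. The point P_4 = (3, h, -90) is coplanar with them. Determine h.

103

The plane through P_1, P_2, P_3 has equation 1725x + 83145y + 63825z = 2824860.
Substituting P_4: (83145)h + (-5739075) = 2824860, so h = 103.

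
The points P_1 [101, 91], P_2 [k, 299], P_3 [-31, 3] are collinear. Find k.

The three points are collinear iff det[P_1P_2; P_1P_3] = 0.
This determinant is linear in k: (-88)k + (36344) = 0, so k = 413.

413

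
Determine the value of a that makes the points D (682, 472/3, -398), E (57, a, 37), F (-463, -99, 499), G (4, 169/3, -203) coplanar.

Coplanarity ⇔ det[DE; DF; DG] = 0.
Expanding, this is linear in a: (-384891)a + (9878869) = 0.
So a = 77/3.

77/3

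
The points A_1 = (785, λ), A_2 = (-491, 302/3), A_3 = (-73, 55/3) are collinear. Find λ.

The three points are collinear iff det[A_1A_2; A_1A_3] = 0.
This determinant is linear in λ: (418)λ + (188936/3) = 0, so λ = -452/3.

-452/3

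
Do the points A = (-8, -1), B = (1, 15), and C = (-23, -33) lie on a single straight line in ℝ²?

No

AB = (9, 16), AC = (-15, -32).
If collinear, AC would be a scalar multiple of AB. But (9)·(-32) ≠ (16)·(-15) (difference -48), so they are not parallel; the points are not collinear.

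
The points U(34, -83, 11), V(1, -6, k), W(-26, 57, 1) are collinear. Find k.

Collinearity requires UV × UW = 0; each component is linear in k.
The x-component gives (-140)k + (770) = 0, so k = 11/2.
The remaining components then also vanish.

11/2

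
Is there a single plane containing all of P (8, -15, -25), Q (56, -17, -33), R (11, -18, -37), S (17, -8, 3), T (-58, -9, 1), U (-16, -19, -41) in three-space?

No

The plane through P, Q, R has normal n = PQ × PR = (0, 552, -138) and equation n·X = -4830.
Checking the remaining points: n·S = -4830, n·T = -5106, n·U = -4830.
Since n·T = -5106 ≠ -4830, T is off the plane and the points are not all coplanar.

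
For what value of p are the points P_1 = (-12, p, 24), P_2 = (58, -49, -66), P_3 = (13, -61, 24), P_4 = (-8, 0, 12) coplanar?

-6

The points are coplanar iff P_1P_2 · (P_1P_3 × P_1P_4) = 0.
Expanding, this is linear in p: (2430)p + (14580) = 0.
So p = -6.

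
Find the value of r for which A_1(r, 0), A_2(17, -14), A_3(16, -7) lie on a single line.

Collinearity: (A_1 − A_2) must be parallel to (A_3 − A_2) = (-1, 7).
Cross-multiplying the components: (r − 17)·(7) = (14)·(-1).
Solving gives r = 15.

15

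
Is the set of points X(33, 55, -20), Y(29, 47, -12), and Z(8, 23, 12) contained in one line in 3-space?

No

XY = (-4, -8, 8), XZ = (-25, -32, 32).
XY × XZ = (0, -72, -72).
The cross product is nonzero, so the points do not lie on one line.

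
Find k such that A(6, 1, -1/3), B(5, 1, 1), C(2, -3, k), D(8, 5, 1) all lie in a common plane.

1

Coplanarity ⇔ det[AB; AC; AD] = 0.
Expanding, this is linear in k: (4)k + (-4) = 0.
So k = 1.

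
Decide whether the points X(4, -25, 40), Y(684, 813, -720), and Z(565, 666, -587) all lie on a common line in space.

XY = (680, 838, -760), XZ = (561, 691, -627).
XY × XZ = (-266, 0, -238).
The cross product is nonzero, so the points do not lie on one line.

No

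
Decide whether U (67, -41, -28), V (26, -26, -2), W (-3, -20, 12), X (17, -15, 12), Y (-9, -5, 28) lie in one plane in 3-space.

No

The plane through U, V, W has normal n = UV × UW = (54, -180, 189) and equation n·P = 5706.
Checking the remaining points: n·X = 5886, n·Y = 5706.
Since n·X = 5886 ≠ 5706, X is off the plane and the points are not all coplanar.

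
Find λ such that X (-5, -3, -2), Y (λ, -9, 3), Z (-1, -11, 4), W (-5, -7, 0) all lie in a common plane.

Coplanarity ⇔ det[XY; XZ; XW] = 0.
Expanding, this is linear in λ: (8)λ + (8) = 0.
So λ = -1.

-1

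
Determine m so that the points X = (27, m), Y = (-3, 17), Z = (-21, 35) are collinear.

-13

Collinearity: (X − Y) must be parallel to (Z − Y) = (-18, 18).
Cross-multiplying the components: (m − 17)·(-18) = (30)·(18).
Solving gives m = -13.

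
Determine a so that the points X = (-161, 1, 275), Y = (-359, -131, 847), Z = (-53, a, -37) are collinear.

Direction XY = (-198, -132, 572). From the x-coordinate of Z, the parameter along the line is τ = (-53 − (-161))/(-198) = -6/11.
Then a = 1 + (-6/11)·(-132) = 73.

73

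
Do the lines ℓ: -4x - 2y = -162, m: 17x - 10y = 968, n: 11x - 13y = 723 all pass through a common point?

Lines aᵢx + bᵢy = cᵢ with pairwise distinct directions are concurrent exactly when det[aᵢ bᵢ cᵢ] = 0.
Here the determinant is -148.
Nonzero, so no common point exists.

No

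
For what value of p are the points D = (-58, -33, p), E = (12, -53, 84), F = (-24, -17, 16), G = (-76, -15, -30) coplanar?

4

The points are coplanar iff DE · (DF × DG) = 0.
Expanding, this is linear in p: (-1800)p + (7200) = 0.
So p = 4.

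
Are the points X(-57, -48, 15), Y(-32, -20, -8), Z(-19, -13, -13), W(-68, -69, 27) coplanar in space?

No

With X as base: XY = (25, 28, -23), XZ = (38, 35, -28), XW = (-11, -21, 12).
XZ × XW = (-168, -148, -413).
XY · (XZ × XW) = 1155.
Since 1155 ≠ 0, the four points are not coplanar.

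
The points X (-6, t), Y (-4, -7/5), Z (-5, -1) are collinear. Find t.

-3/5

Collinearity: (X − Y) must be parallel to (Z − Y) = (-1, 2/5).
Cross-multiplying the components: (t − (-7/5))·(-1) = (-2)·(2/5).
Solving gives t = -3/5.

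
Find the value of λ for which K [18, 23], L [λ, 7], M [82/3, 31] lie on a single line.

-2/3

The three points are collinear iff det[KL; KM] = 0.
This determinant is linear in λ: (8)λ + (16/3) = 0, so λ = -2/3.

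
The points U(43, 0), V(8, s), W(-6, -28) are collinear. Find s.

Collinearity: (V − U) must be parallel to (W − U) = (-49, -28).
Cross-multiplying the components: (s − 0)·(-49) = (-35)·(-28).
Solving gives s = -20.

-20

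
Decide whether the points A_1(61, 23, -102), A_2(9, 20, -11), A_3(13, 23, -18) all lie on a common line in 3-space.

No

A_1A_2 = (-52, -3, 91), A_1A_3 = (-48, 0, 84).
A_1A_2 × A_1A_3 = (-252, 0, -144).
The cross product is nonzero, so the points do not lie on one line.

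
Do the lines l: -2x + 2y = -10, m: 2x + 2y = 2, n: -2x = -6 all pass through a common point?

Yes

Intersecting l and m: solving the 2×2 system gives (x, y) = (3, -2).
Substitute into n: (-2)(3) + (0)(-2) = -6.
This equals -6, so (3, -2) lies on all three lines and they are concurrent.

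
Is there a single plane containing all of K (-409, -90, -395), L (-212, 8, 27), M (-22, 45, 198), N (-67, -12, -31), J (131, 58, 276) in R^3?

No

The plane through K, L, M has normal n = KL × KM = (1144, 46493, -11331) and equation n·P = -176521.
Checking the remaining points: n·N = -283303, n·J = -280898.
Since n·N = -283303 ≠ -176521, N is off the plane and the points are not all coplanar.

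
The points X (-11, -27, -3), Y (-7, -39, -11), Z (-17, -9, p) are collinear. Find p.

9

Collinearity requires XY × XZ = 0; each component is linear in p.
The x-component gives (-12)p + (108) = 0, so p = 9.
The remaining components then also vanish.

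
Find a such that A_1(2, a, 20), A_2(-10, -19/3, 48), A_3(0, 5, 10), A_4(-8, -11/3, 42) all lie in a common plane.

35/3

The points are coplanar iff A_1A_2 · (A_1A_3 × A_1A_4) = 0.
Expanding, this is linear in a: (16)a + (-560/3) = 0.
So a = 35/3.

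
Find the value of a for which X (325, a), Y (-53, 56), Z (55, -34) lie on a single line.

-259

The three points are collinear iff det[XY; XZ] = 0.
This determinant is linear in a: (108)a + (27972) = 0, so a = -259.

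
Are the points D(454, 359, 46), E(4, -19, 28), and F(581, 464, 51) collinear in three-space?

No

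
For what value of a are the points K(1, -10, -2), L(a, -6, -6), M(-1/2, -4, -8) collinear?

0

Direction KM = (-3/2, 6, -6). From the y-coordinate of L, the parameter along the line is τ = (-6 − (-10))/6 = 2/3.
Then a = 1 + 2/3·(-3/2) = 0.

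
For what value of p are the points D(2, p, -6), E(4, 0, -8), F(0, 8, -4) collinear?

4

Collinearity requires DE × DF = 0; each component is linear in p.
The x-component gives (-4)p + (16) = 0, so p = 4.
The remaining components then also vanish.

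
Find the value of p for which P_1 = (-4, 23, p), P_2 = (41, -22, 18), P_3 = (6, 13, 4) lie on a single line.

Direction P_2P_3 = (-35, 35, -14). From the x-coordinate of P_1, the parameter along the line is τ = (-4 − 41)/(-35) = 9/7.
Then p = 18 + 9/7·(-14) = 0.

0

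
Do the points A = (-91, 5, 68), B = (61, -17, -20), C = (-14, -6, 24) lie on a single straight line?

No

AB = (152, -22, -88), AC = (77, -11, -44).
AB × AC = (0, -88, 22).
The cross product is nonzero, so the points do not lie on one line.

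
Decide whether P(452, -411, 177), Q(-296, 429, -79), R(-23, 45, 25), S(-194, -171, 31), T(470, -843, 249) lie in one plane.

The plane through P, Q, R has normal n = PQ × PR = (-10944, 7904, 57912) and equation n·X = 2055192.
Checking the remaining points: n·S = 2566824, n·T = 2613336.
Since n·S = 2566824 ≠ 2055192, S is off the plane and the points are not all coplanar.

No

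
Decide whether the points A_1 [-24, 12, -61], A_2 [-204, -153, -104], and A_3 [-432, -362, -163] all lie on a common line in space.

No

A_1A_2 = (-180, -165, -43), A_1A_3 = (-408, -374, -102).
Comparing components 2 and 3: (-165)(-102) − (-43)(-374) = 748 ≠ 0, so A_1A_2 and A_1A_3 are not parallel and the points are not collinear.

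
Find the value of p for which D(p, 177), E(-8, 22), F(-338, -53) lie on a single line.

674

Collinearity: (D − E) must be parallel to (F − E) = (-330, -75).
Cross-multiplying the components: (p − (-8))·(-75) = (155)·(-330).
Solving gives p = 674.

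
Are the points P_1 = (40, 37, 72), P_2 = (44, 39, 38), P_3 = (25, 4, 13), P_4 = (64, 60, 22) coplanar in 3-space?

With P_1 as base: P_1P_2 = (4, 2, -34), P_1P_3 = (-15, -33, -59), P_1P_4 = (24, 23, -50).
P_1P_3 × P_1P_4 = (3007, -2166, 447).
P_1P_2 · (P_1P_3 × P_1P_4) = -7502.
Since -7502 ≠ 0, the four points are not coplanar.

No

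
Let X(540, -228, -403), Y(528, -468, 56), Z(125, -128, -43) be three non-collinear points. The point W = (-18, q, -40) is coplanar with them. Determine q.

The plane through X, Y, Z has equation −132300x − 186165y − 100800z = 11626020.
Substituting W: (-186165)q + (6413400) = 11626020, so q = -28.

-28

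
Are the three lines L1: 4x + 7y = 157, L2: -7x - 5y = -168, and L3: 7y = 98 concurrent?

Intersecting L1 and L2: solving the 2×2 system gives (x, y) = (391/29, 427/29).
Substitute into L3: (0)(391/29) + (7)(427/29) = 2989/29.
But L3 requires 98 ≠ 2989/29, so the three lines have no common point.

No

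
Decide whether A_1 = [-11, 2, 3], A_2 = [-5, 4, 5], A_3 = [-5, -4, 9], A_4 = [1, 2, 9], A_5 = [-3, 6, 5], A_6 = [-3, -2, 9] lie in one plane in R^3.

The plane through A_1, A_2, A_3 has normal n = A_1A_2 × A_1A_3 = (24, -24, -48) and equation n·P = -456.
Checking the remaining points: n·A_4 = -456, n·A_5 = -456, n·A_6 = -456.
All equal -456, so all 6 points lie in one plane.

Yes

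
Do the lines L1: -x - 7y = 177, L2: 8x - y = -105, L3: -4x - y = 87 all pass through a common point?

Intersecting L1 and L2: solving the 2×2 system gives (x, y) = (-16, -23).
Substitute into L3: (-4)(-16) + (-1)(-23) = 87.
This equals 87, so (-16, -23) lies on all three lines and they are concurrent.

Yes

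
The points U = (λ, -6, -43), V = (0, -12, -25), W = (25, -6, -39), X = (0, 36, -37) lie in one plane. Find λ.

Coplanarity ⇔ det[UV; UW; UX] = 0.
Expanding, this is linear in λ: (-600)λ + (19800) = 0.
So λ = 33.

33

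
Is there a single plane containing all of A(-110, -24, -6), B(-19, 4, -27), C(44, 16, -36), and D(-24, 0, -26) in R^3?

The four points are coplanar iff the 3×3 determinant with rows AB, AC, AD is zero.
Rows: (91, 28, -21), (154, 40, -30), (86, 24, -20).
Expanding along the first row: (91)(-80) − (28)(-500) + (-21)(256) = 1344.
Nonzero ⇒ not coplanar.

No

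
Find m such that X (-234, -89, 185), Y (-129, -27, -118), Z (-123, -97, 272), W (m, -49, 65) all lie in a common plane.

Normal to plane XYZ: n = (2970, -42768, -7722); plane equation n·P = 1682802.
Requiring n·W = 1682802: (2970)m + (1593702) = 1682802.
So m = 30.

30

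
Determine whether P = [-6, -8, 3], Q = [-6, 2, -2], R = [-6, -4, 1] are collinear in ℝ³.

Yes

PQ = (0, 10, -5), PR = (0, 4, -2).
Each component of PR is 2/5 times the corresponding component of PQ, so PR = 2/5·PQ and the points are collinear.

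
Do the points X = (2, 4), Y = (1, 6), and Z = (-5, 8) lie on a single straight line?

No

XY = (-1, 2), XZ = (-7, 4).
If collinear, XZ would be a scalar multiple of XY. But (-1)·(4) ≠ (2)·(-7) (difference 10), so they are not parallel; the points are not collinear.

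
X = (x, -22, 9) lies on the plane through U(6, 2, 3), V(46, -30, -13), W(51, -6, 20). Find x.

The plane through U, V, W has equation −672x − 1400y + 1120z = -3472.
Substituting X: (-672)x + (40880) = -3472, so x = 66.

66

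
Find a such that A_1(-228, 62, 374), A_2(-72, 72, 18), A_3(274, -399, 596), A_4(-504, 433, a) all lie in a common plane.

Coplanarity ⇔ det[A_1A_2; A_1A_3; A_1A_4] = 0.
Expanding, this is linear in a: (-76936)a + (-5693264) = 0.
So a = -74.

-74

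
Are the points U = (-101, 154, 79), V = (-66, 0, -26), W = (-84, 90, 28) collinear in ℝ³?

No

UV = (35, -154, -105), UW = (17, -64, -51).
Comparing components 2 and 3: (-154)(-51) − (-105)(-64) = 1134 ≠ 0, so UV and UW are not parallel and the points are not collinear.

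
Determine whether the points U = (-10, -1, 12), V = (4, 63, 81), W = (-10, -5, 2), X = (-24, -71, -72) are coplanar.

Yes

A normal to the plane through U, V, W is n = UV × UW = (-364, 140, -56).
The plane has equation n·P = 2828. For X: n·X = 2828.
Equal, so X lies in the plane and all four are coplanar.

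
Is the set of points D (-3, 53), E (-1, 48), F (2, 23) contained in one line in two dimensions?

No

DE = (2, -5), DF = (5, -30).
Twice the signed area of △DEF is (2)(-30) − (-5)(5) = -35.
The area is nonzero, so the three points are not collinear.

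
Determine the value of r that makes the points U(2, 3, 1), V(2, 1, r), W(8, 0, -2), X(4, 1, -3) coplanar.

-5

Normal to plane UWX: n = (6, 18, -6); plane equation n·P = 60.
Requiring n·V = 60: (-6)r + (30) = 60.
So r = -5.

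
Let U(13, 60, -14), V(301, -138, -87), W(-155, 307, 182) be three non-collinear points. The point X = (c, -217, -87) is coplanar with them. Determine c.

Coplanarity requires UV · (UW × UX) = 0.
UV = (288, -198, -73), UW = (-168, 247, 196); the triple product is linear in c with coefficient -20777 and constant term 9744413.
Setting it to zero: c = 469.

469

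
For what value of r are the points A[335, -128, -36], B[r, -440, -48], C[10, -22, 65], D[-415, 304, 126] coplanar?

Normal to plane ACD: n = (-26460, -23100, -60900); plane equation n·P = -3714900.
Requiring n·B = -3714900: (-26460)r + (13087200) = -3714900.
So r = 635.

635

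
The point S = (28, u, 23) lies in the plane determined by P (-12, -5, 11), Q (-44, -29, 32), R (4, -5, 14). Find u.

The plane through P, Q, R has equation −72x + 432y + 384z = 2928.
Substituting S: (432)u + (6816) = 2928, so u = -9.

-9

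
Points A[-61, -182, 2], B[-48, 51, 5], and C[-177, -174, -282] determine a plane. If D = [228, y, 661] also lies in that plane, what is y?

192

The plane through A, B, C has equation −66196x + 3344y + 27132z = 3483612.
Substituting D: (3344)y + (2841564) = 3483612, so y = 192.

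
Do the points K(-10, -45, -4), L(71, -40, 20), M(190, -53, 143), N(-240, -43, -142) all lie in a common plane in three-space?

With K as base: KL = (81, 5, 24), KM = (200, -8, 147), KN = (-230, 2, -138).
KM × KN = (810, -6210, -1440).
KL · (KM × KN) = 0.
The scalar triple product vanishes, so the four points are coplanar.

Yes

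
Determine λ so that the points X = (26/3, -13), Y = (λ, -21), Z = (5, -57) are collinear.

Collinearity: (Y − X) must be parallel to (Z − X) = (-11/3, -44).
Cross-multiplying the components: (λ − 26/3)·(-44) = (-8)·(-11/3).
Solving gives λ = 8.

8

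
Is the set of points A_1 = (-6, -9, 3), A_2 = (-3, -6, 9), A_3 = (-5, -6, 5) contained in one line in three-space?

No

A_1A_2 = (3, 3, 6), A_1A_3 = (1, 3, 2).
A_1A_2 × A_1A_3 = (-12, 0, 6).
The cross product is nonzero, so the points do not lie on one line.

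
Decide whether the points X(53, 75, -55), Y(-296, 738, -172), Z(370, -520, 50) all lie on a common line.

XY = (-349, 663, -117), XZ = (317, -595, 105).
XY × XZ = (0, -444, -2516).
The cross product is nonzero, so the points do not lie on one line.

No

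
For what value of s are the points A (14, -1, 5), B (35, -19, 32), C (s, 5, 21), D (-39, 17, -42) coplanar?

Coplanarity ⇔ det[AB; AC; AD] = 0.
Expanding, this is linear in s: (-360)s + (16920) = 0.
So s = 47.

47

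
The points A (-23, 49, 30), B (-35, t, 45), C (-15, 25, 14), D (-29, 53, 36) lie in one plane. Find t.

64

Coplanarity ⇔ det[AB; AC; AD] = 0.
Expanding, this is linear in t: (48)t + (-3072) = 0.
So t = 64.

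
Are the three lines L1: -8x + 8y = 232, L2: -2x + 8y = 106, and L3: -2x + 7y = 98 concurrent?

Intersecting L1 and L2: solving the 2×2 system gives (x, y) = (-21, 8).
Substitute into L3: (-2)(-21) + (7)(8) = 98.
This equals 98, so (-21, 8) lies on all three lines and they are concurrent.

Yes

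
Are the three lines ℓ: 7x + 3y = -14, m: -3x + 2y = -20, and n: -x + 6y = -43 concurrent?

No

Intersecting ℓ and m: solving the 2×2 system gives (x, y) = (32/23, -182/23).
Substitute into n: (-1)(32/23) + (6)(-182/23) = -1124/23.
But n requires -43 ≠ -1124/23, so the three lines have no common point.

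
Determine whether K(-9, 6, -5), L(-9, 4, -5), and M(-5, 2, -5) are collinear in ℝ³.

No

KL = (0, -2, 0), KM = (4, -4, 0).
Comparing components 1 and 2: (0)(-4) − (-2)(4) = 8 ≠ 0, so KL and KM are not parallel and the points are not collinear.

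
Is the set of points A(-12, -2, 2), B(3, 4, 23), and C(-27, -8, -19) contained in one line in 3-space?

Yes

AB = (15, 6, 21), AC = (-15, -6, -21).
Each component of AC is -1 times the corresponding component of AB, so AC = -1·AB and the points are collinear.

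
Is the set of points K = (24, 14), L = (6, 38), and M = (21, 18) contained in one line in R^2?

KL = (-18, 24), KM = (-3, 4).
Checking proportionality: KM = 1/6·KL, so the vectors are parallel and the points are collinear.

Yes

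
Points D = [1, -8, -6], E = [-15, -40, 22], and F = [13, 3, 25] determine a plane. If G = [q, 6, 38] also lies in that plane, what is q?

17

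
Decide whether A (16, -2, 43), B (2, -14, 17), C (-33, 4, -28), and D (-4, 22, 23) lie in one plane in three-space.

A normal to the plane through A, B, C is n = AB × AC = (1008, 280, -672).
The plane has equation n·P = -13328. For D: n·D = -13328.
Equal, so D lies in the plane and all four are coplanar.

Yes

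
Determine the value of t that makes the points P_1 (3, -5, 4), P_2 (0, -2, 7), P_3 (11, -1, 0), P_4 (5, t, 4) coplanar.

-1

Coplanarity ⇔ det[P_1P_2; P_1P_3; P_1P_4] = 0.
Expanding, this is linear in t: (12)t + (12) = 0.
So t = -1.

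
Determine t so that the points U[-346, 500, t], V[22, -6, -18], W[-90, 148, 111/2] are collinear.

447/2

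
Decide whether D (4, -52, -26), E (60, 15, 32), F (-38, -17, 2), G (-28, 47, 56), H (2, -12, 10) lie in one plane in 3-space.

No

The plane through D, E, F has normal n = DE × DF = (-154, -4004, 4774) and equation n·P = 83468.
Checking the remaining points: n·G = 83468, n·H = 95480.
Since n·H = 95480 ≠ 83468, H is off the plane and the points are not all coplanar.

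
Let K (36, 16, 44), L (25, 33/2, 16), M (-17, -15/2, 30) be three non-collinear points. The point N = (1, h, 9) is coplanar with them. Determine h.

6

The plane through K, L, M has equation −665x + 1330y + 285z = 9880.
Substituting N: (1330)h + (1900) = 9880, so h = 6.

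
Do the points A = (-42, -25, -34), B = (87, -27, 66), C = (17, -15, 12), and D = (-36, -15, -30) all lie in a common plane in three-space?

With A as base: AB = (129, -2, 100), AC = (59, 10, 46), AD = (6, 10, 4).
AC × AD = (-420, 40, 530).
AB · (AC × AD) = -1260.
Since -1260 ≠ 0, the four points are not coplanar.

No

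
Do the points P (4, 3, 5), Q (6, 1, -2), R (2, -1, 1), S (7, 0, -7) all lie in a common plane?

No

With P as base: PQ = (2, -2, -7), PR = (-2, -4, -4), PS = (3, -3, -12).
PR × PS = (36, -36, 18).
PQ · (PR × PS) = 18.
Since 18 ≠ 0, the four points are not coplanar.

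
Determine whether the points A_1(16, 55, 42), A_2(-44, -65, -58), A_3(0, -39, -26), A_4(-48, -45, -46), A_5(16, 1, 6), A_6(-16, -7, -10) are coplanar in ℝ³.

The plane through A_1, A_2, A_3 has normal n = A_1A_2 × A_1A_3 = (-1240, -2480, 3720) and equation n·P = 0.
Checking the remaining points: n·A_4 = 0, n·A_5 = 0, n·A_6 = 0.
All equal 0, so all 6 points lie in one plane.

Yes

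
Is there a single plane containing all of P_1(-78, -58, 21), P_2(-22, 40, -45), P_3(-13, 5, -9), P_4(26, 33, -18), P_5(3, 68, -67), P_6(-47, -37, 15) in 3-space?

The plane through P_1, P_2, P_3 has normal n = P_1P_2 × P_1P_3 = (1218, -2610, -2842) and equation n·P = -3306.
Checking the remaining points: n·P_4 = -3306, n·P_5 = 16588, n·P_6 = -3306.
Since n·P_5 = 16588 ≠ -3306, P_5 is off the plane and the points are not all coplanar.

No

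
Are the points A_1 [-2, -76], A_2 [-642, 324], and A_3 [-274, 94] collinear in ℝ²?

Yes

A_1A_2 = (-640, 400), A_1A_3 = (-272, 170).
det[A_1A_2; A_1A_3] = (-640)(170) − (400)(-272) = 0.
The determinant is zero, so the points are collinear.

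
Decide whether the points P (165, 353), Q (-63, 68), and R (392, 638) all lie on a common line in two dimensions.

PQ = (-228, -285), PR = (227, 285).
Twice the signed area of △PQR is (-228)(285) − (-285)(227) = -285.
The area is nonzero, so the three points are not collinear.

No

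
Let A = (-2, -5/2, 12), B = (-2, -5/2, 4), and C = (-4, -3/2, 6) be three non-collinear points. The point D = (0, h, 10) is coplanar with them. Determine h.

Coplanarity requires AB · (AC × AD) = 0.
AB = (0, 0, -8), AC = (-2, 1, -6); the triple product is linear in h with coefficient 16 and constant term 56.
Setting it to zero: h = -7/2.

-7/2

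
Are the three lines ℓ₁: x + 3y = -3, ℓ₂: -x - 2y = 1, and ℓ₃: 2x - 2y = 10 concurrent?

Yes

Intersecting ℓ₁ and ℓ₂: solving the 2×2 system gives (x, y) = (3, -2).
Substitute into ℓ₃: (2)(3) + (-2)(-2) = 10.
This equals 10, so (3, -2) lies on all three lines and they are concurrent.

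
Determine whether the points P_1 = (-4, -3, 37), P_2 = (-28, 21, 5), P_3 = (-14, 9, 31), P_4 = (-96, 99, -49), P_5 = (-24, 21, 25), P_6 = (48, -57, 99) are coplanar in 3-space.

Yes

The plane through P_1, P_2, P_3 has normal n = P_1P_2 × P_1P_3 = (240, 176, -48) and equation n·P = -3264.
Checking the remaining points: n·P_4 = -3264, n·P_5 = -3264, n·P_6 = -3264.
All equal -3264, so all 6 points lie in one plane.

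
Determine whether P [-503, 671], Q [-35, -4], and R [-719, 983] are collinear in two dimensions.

PQ = (468, -675), PR = (-216, 312).
If collinear, PR would be a scalar multiple of PQ. But (468)·(312) ≠ (-675)·(-216) (difference 216), so they are not parallel; the points are not collinear.

No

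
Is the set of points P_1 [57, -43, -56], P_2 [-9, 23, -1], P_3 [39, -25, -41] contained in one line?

Yes

P_1P_2 = (-66, 66, 55), P_1P_3 = (-18, 18, 15).
Each component of P_1P_3 is 3/11 times the corresponding component of P_1P_2, so P_1P_3 = 3/11·P_1P_2 and the points are collinear.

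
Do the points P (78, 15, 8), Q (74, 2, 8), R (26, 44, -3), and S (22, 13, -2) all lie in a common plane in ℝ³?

The four points are coplanar iff the 3×3 determinant with rows PQ, PR, PS is zero.
Rows: (-4, -13, 0), (-52, 29, -11), (-56, -2, -10).
Expanding along the first row: (-4)(-312) − (-13)(-96) + (0)(1728) = 0.
Zero determinant ⇒ coplanar.

Yes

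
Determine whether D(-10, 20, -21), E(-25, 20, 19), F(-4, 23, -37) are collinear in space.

No

DE = (-15, 0, 40), DF = (6, 3, -16).
Comparing components 2 and 3: (0)(-16) − (40)(3) = -120 ≠ 0, so DE and DF are not parallel and the points are not collinear.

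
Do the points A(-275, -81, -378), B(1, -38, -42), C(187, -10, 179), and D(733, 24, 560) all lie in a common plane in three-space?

With A as base: AB = (276, 43, 336), AC = (462, 71, 557), AD = (1008, 105, 938).
AC × AD = (8113, 128100, -23058).
AB · (AC × AD) = 0.
The scalar triple product vanishes, so the four points are coplanar.

Yes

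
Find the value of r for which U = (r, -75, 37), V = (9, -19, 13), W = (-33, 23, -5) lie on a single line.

Direction VW = (-42, 42, -18). From the y-coordinate of U, the parameter along the line is τ = (-75 − (-19))/42 = -4/3.
Then r = 9 + (-4/3)·(-42) = 65.

65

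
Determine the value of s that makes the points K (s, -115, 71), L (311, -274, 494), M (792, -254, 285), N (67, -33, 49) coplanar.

527

Coplanarity ⇔ det[KL; KM; KN] = 0.
Expanding, this is linear in s: (-41469)s + (21854163) = 0.
So s = 527.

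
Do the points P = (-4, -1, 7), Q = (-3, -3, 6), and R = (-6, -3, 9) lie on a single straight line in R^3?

PQ = (1, -2, -1), PR = (-2, -2, 2).
Comparing components 2 and 3: (-2)(2) − (-1)(-2) = -6 ≠ 0, so PQ and PR are not parallel and the points are not collinear.

No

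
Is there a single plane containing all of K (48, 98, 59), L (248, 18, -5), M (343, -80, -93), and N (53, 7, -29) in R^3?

No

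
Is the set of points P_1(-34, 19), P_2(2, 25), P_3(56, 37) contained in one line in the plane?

P_1P_2 = (36, 6), P_1P_3 = (90, 18).
If collinear, P_1P_3 would be a scalar multiple of P_1P_2. But (36)·(18) ≠ (6)·(90) (difference 108), so they are not parallel; the points are not collinear.

No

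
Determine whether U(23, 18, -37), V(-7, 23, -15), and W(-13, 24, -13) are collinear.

UV = (-30, 5, 22), UW = (-36, 6, 24).
Comparing components 2 and 3: (5)(24) − (22)(6) = -12 ≠ 0, so UV and UW are not parallel and the points are not collinear.

No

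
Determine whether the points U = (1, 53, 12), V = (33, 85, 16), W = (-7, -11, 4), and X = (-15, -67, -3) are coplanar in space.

Yes

A normal to the plane through U, V, W is n = UV × UW = (0, 224, -1792).
The plane has equation n·P = -9632. For X: n·X = -9632.
Equal, so X lies in the plane and all four are coplanar.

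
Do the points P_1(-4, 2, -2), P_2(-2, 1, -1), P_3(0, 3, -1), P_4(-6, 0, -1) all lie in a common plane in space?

No

With P_1 as base: P_1P_2 = (2, -1, 1), P_1P_3 = (4, 1, 1), P_1P_4 = (-2, -2, 1).
P_1P_3 × P_1P_4 = (3, -6, -6).
P_1P_2 · (P_1P_3 × P_1P_4) = 6.
Since 6 ≠ 0, the four points are not coplanar.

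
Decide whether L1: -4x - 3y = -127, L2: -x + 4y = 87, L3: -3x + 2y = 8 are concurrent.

Lines aᵢx + bᵢy = cᵢ with pairwise distinct directions are concurrent exactly when det[aᵢ bᵢ cᵢ] = 0.
Here the determinant is 57.
Nonzero, so no common point exists.

No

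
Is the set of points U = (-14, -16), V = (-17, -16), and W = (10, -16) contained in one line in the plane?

Yes

UV = (-3, 0), UW = (24, 0).
det[UV; UW] = (-3)(0) − (0)(24) = 0.
The determinant is zero, so the points are collinear.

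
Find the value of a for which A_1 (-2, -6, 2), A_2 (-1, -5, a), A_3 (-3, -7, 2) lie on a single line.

Collinearity requires A_1A_2 × A_1A_3 = 0; each component is linear in a.
The x-component gives (1)a + (-2) = 0, so a = 2.
The remaining components then also vanish.

2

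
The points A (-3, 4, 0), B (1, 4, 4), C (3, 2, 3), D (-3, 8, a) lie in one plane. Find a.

6

Normal to plane ABC: n = (8, 12, -8); plane equation n·P = 24.
Requiring n·D = 24: (-8)a + (72) = 24.
So a = 6.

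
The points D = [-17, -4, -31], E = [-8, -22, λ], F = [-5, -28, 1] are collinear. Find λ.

-7

Direction DF = (12, -24, 32). From the x-coordinate of E, the parameter along the line is τ = (-8 − (-17))/12 = 3/4.
Then λ = (-31) + 3/4·(32) = -7.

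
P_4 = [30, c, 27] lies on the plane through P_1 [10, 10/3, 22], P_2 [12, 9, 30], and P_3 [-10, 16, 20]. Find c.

-20/3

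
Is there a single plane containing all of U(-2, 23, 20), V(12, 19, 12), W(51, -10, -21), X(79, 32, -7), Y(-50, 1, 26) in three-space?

Yes

The plane through U, V, W has normal n = UV × UW = (-100, 150, -250) and equation n·P = -1350.
Checking the remaining points: n·X = -1350, n·Y = -1350.
All equal -1350, so all 5 points lie in one plane.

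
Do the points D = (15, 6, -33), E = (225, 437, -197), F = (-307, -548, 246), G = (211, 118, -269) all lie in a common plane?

No

With D as base: DE = (210, 431, -164), DF = (-322, -554, 279), DG = (196, 112, -236).
DF × DG = (99496, -21308, 72520).
DE · (DF × DG) = -182868.
Since -182868 ≠ 0, the four points are not coplanar.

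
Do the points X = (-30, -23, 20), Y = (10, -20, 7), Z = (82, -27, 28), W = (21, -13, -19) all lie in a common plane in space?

The four points are coplanar iff the 3×3 determinant with rows XY, XZ, XW is zero.
Rows: (40, 3, -13), (112, -4, 8), (51, 10, -39).
Expanding along the first row: (40)(76) − (3)(-4776) + (-13)(1324) = 156.
Nonzero ⇒ not coplanar.

No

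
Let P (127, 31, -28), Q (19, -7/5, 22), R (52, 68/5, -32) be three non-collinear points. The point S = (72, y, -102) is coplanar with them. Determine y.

138/5

A normal to the plane is n = PQ × PR = (4998/5, -4182, -2754/5).
S lies in the plane iff n · PS = 0.
This gives (-4182)y + (577116/5) = 0, so y = 138/5.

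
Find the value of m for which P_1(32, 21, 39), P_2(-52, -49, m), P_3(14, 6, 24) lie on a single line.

-31

Direction P_1P_3 = (-18, -15, -15). From the x-coordinate of P_2, the parameter along the line is τ = (-52 − 32)/(-18) = 14/3.
Then m = 39 + 14/3·(-15) = -31.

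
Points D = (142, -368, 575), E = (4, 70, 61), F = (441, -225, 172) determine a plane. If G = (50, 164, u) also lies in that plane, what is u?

The plane through D, E, F has equation −103012x − 209300y − 150696z = -24255504.
Substituting G: (-150696)u + (-39475800) = -24255504, so u = -101.

-101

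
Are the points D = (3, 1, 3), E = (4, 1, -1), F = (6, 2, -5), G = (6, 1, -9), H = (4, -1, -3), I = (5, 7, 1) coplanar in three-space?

No

The plane through D, E, F has normal n = DE × DF = (4, -4, 1) and equation n·P = 11.
Checking the remaining points: n·G = 11, n·H = 17, n·I = -7.
Since n·H = 17 ≠ 11, H is off the plane and the points are not all coplanar.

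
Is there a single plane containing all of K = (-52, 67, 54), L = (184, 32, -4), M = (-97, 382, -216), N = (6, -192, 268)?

Yes

The four points are coplanar iff the 3×3 determinant with rows KL, KM, KN is zero.
Rows: (236, -35, -58), (-45, 315, -270), (58, -259, 214).
Expanding along the first row: (236)(-2520) − (-35)(6030) + (-58)(-6615) = 0.
Zero determinant ⇒ coplanar.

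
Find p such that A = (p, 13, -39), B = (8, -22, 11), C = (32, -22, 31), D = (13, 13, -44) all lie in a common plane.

19

Coplanarity ⇔ det[AB; AC; AD] = 0.
Expanding, this is linear in p: (700)p + (-13300) = 0.
So p = 19.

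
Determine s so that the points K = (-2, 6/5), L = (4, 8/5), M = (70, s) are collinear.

Collinearity: (M − K) must be parallel to (L − K) = (6, 2/5).
Cross-multiplying the components: (s − 6/5)·(6) = (72)·(2/5).
Solving gives s = 6.

6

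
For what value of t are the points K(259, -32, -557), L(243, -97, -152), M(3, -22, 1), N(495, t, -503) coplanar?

Normal to plane KLM: n = (-40320, -94752, -16800); plane equation n·P = 1946784.
Requiring n·N = 1946784: (-94752)t + (-11508000) = 1946784.
So t = -142.

-142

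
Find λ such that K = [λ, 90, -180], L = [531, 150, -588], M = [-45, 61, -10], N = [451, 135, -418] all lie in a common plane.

The points are coplanar iff KL · (KM × KN) = 0.
Expanding, this is linear in λ: (6460)λ + (-949620) = 0.
So λ = 147.

147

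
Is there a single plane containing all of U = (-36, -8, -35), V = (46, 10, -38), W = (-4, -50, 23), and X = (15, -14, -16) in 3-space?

No

With U as base: UV = (82, 18, -3), UW = (32, -42, 58), UX = (51, -6, 19).
UW × UX = (-450, 2350, 1950).
UV · (UW × UX) = -450.
Since -450 ≠ 0, the four points are not coplanar.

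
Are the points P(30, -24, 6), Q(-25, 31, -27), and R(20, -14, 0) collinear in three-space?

PQ = (-55, 55, -33), PR = (-10, 10, -6).
PQ × PR = (0, 0, 0).
The cross product vanishes, so the three points are collinear.

Yes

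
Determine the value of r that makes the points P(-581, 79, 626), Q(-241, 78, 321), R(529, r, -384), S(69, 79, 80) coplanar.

Coplanarity ⇔ det[PQ; PR; PS] = 0.
Expanding, this is linear in r: (12610)r + (-945750) = 0.
So r = 75.

75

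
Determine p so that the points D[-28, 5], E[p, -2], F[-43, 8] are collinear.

7

Collinearity: (E − D) must be parallel to (F − D) = (-15, 3).
Cross-multiplying the components: (p − (-28))·(3) = (-7)·(-15).
Solving gives p = 7.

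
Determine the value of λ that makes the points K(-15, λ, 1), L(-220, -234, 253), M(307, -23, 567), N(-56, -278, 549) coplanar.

55

Coplanarity ⇔ det[KL; KM; KN] = 0.
Expanding, this is linear in λ: (104496)λ + (-5747280) = 0.
So λ = 55.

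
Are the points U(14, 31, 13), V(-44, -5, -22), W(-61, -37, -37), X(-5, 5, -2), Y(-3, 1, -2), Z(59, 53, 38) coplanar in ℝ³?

No

The plane through U, V, W has normal n = UV × UW = (-580, -275, 1244) and equation n·P = -473.
Checking the remaining points: n·X = -963, n·Y = -1023, n·Z = -1523.
Since n·X = -963 ≠ -473, X is off the plane and the points are not all coplanar.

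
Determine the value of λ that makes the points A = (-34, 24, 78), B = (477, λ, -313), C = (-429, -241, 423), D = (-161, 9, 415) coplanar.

Normal to plane ACD: n = (-84130, 89300, -27730); plane equation n·P = 2840680.
Requiring n·B = 2840680: (89300)λ + (-31450520) = 2840680.
So λ = 384.

384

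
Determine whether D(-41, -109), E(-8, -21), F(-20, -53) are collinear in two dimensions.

Yes

DE = (33, 88), DF = (21, 56).
Twice the signed area of △DEF is (33)(56) − (88)(21) = 0.
The triangle is degenerate (zero area), so the points are collinear.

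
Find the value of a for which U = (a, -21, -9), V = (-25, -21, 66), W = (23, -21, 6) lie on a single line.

Direction VW = (48, 0, -60). From the z-coordinate of U, the parameter along the line is τ = (-9 − 66)/(-60) = 5/4.
Then a = (-25) + 5/4·(48) = 35.

35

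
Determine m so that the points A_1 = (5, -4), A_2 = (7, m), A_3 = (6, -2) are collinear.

Collinearity: (A_2 − A_1) must be parallel to (A_3 − A_1) = (1, 2).
Cross-multiplying the components: (m − (-4))·(1) = (2)·(2).
Solving gives m = 0.

0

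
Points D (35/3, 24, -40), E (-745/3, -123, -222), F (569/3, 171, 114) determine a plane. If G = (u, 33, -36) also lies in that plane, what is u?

A normal to the plane is n = DE × DF = (4116, 7644, -12054).
G lies in the plane iff n · DG = 0.
This gives (4116)u + (-27440) = 0, so u = 20/3.

20/3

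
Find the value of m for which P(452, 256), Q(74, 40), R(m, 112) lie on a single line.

200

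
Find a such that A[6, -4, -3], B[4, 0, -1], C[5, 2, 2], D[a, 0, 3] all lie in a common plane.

8

Coplanarity ⇔ det[AB; AC; AD] = 0.
Expanding, this is linear in a: (8)a + (-64) = 0.
So a = 8.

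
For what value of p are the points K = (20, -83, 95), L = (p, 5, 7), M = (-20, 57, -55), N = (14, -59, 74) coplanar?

-4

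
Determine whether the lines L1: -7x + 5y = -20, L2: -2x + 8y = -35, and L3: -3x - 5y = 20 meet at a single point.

No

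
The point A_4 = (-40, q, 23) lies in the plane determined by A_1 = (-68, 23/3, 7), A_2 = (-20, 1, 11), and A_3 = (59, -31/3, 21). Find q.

A normal to the plane is n = A_1A_2 × A_1A_3 = (-64/3, -164, -52/3).
A_4 lies in the plane iff n · A_1A_4 = 0.
This gives (-164)q + (1148/3) = 0, so q = 7/3.

7/3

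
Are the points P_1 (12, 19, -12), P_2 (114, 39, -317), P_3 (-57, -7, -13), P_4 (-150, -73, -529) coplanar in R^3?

Yes

The four points are coplanar iff the 3×3 determinant with rows P_1P_2, P_1P_3, P_1P_4 is zero.
Rows: (102, 20, -305), (-69, -26, -1), (-162, -92, -517).
Expanding along the first row: (102)(13350) − (20)(35511) + (-305)(2136) = 0.
Zero determinant ⇒ coplanar.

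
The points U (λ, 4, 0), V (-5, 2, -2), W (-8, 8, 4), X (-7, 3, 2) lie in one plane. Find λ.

Coplanarity ⇔ det[UV; UW; UX] = 0.
Expanding, this is linear in λ: (-18)λ + (-108) = 0.
So λ = -6.

-6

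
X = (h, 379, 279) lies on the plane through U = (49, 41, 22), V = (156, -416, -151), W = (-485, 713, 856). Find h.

-114

Coplanarity requires UV · (UW × UX) = 0.
UV = (107, -457, -173), UW = (-534, 672, 834); the triple product is linear in h with coefficient -264882 and constant term -30196548.
Setting it to zero: h = -114.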